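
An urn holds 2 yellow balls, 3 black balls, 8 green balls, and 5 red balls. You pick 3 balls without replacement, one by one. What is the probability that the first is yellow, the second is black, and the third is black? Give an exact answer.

1/408

Each draw changes the counts, so multiply the conditional probabilities along the sequence:
P = 2/18 × 3/17 × 2/16 = 12/4896 = 1/408.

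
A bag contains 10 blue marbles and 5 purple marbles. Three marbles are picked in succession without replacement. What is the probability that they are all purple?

2/91

P(every draw is purple) = 5/15 × 4/14 × 3/13 = 60/2730 = 2/91.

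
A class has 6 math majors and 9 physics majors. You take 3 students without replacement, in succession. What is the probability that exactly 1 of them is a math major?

One ordering (a math major drawn first) has probability 6/15 × 9/14 × 8/13 = 432/2730 = 72/455.
There are C(3,1) = 3 such orderings, each equally likely, so P = 3 × 72/455 = 216/455.

216/455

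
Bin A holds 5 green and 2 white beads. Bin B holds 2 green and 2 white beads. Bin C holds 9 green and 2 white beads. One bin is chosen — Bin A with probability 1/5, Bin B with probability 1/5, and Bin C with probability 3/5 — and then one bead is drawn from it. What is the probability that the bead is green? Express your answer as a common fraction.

From Bin A: P(green) = 5/7.
From Bin B: P(green) = 2/4.
From Bin C: P(green) = 9/11.
Total probability = (1/5)(5/7) + (1/5)(2/4) + (3/5)(9/11) = 113/154.

113/154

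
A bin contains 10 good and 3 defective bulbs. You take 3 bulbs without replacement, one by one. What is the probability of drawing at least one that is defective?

83/143

P(no defective) = 10/13 × 9/12 × 8/11 = 720/1716 = 60/143.
P(at least one) = 1 − 60/143 = 83/143.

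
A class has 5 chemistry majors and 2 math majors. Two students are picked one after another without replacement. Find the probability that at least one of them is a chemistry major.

P(no chemistry majors) = 2/7 × 1/6 = 2/42 = 1/21.
P(at least one) = 1 − 1/21 = 20/21.

20/21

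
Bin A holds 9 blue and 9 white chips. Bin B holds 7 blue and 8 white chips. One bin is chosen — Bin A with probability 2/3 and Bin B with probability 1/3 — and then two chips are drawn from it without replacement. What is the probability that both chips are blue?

From Bin A: P(both blue) = (9/18)(8/17) = 4/17.
From Bin B: P(both blue) = (7/15)(6/14) = 1/5.
Total probability = (2/3)(4/17) + (1/3)(1/5) = 19/85.

19/85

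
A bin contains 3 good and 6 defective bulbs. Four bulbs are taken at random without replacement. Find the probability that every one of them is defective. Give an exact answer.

P(every draw is defective) = 6/9 × 5/8 × 4/7 × 3/6 = 360/3024 = 5/42.

5/42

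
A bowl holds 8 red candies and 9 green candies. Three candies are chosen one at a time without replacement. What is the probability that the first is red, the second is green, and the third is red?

Multiply the probability of each draw given the previous ones:
P = 8/17 × 9/16 × 7/15 = 504/4080 = 21/170.

21/170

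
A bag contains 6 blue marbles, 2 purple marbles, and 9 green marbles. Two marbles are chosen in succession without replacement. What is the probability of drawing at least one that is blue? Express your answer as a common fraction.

81/136

P(no blue) = 11/17 × 10/16 = 110/272 = 55/136.
P(at least one) = 1 − 55/136 = 81/136.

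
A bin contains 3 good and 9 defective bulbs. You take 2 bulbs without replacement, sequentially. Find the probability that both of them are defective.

6/11

P = 9/12 × 8/11 = 72/132 = 6/11.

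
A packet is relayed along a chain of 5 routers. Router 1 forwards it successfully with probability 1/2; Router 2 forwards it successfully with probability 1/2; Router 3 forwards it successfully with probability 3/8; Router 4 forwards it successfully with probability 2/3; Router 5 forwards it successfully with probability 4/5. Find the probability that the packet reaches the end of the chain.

Each stage is reached only if all earlier stages succeed, so
P = 1/2 × 1/2 × 3/8 × 2/3 × 4/5 = 24/480 = 1/20.

1/20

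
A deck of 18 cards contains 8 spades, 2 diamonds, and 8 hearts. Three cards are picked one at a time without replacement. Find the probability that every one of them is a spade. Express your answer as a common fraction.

7/102

P(all spades) = 8/18 × 7/17 × 6/16 = 336/4896 = 7/102.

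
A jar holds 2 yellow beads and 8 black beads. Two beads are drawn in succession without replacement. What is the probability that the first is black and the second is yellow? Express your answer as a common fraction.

8/45

Multiply the probability of each draw given the previous ones:
P = 8/10 × 2/9 = 16/90 = 8/45.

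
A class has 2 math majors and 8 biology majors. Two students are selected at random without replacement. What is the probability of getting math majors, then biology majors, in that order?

8/45

Chain rule:
P = 2/10 × 8/9 = 16/90 = 8/45.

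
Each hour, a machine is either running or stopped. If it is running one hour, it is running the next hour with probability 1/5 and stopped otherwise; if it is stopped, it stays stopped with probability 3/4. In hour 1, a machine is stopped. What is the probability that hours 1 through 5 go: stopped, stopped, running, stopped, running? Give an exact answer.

Hour 1 is given. For each transition, use the conditional probability from the current state:
P(stopped | stopped) = 3/4; P(running | stopped) = 1/4; P(stopped | running) = 4/5; P(running | stopped) = 1/4.
P = 3/4 × 1/4 × 4/5 × 1/4 = 12/320 = 3/80.

3/80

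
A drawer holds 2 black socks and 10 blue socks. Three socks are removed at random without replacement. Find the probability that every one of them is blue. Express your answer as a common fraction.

6/11

P = 10/12 × 9/11 × 8/10 = 720/1320 = 6/11.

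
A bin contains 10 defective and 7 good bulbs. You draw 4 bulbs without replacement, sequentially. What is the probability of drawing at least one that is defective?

P(no defective) = 7/17 × 6/16 × 5/15 × 4/14 = 840/57120 = 1/68.
P(at least one) = 1 − 1/68 = 67/68.

67/68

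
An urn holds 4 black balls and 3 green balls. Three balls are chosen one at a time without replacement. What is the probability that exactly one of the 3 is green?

18/35

One ordering (green drawn first) has probability 3/7 × 4/6 × 3/5 = 36/210 = 6/35.
There are C(3,1) = 3 such orderings, each equally likely, so P = 3 × 6/35 = 18/35.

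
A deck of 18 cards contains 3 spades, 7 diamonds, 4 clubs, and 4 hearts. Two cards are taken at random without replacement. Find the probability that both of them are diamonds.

P(every draw is a diamond) = 7/18 × 6/17 = 42/306 = 7/51.

7/51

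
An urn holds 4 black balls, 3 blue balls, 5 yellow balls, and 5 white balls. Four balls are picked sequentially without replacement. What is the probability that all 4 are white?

1/476

P(all white) = 5/17 × 4/16 × 3/15 × 2/14 = 120/57120 = 1/476.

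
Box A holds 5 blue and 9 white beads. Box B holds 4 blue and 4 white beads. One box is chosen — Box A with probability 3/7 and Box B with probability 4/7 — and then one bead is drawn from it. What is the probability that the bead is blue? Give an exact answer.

From Box A: P(blue) = 5/14.
From Box B: P(blue) = 4/8.
Total probability = (3/7)(5/14) + (4/7)(4/8) = 43/98.

43/98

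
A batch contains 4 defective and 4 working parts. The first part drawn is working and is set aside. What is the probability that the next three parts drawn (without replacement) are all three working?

1/35

With the first part removed, 3 working remain out of 7.
P = 3/7 × 2/6 × 1/5 = 6/210 = 1/35.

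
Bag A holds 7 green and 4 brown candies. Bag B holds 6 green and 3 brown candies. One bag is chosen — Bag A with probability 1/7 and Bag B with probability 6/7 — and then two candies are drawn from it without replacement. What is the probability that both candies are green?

From Bag A: P(both green) = (7/11)(6/10) = 21/55.
From Bag B: P(both green) = (6/9)(5/8) = 5/12.
Total probability = (1/7)(21/55) + (6/7)(5/12) = 317/770.

317/770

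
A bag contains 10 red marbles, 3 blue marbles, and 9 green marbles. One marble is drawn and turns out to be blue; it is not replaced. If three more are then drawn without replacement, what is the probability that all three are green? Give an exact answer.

After the first draw, 9 of the remaining 21 marbles are green.
P = 9/21 × 8/20 × 7/19 = 504/7980 = 6/95.

6/95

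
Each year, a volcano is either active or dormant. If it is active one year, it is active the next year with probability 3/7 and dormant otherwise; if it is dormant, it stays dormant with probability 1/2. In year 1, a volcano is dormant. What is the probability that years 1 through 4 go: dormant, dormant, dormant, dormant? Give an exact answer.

Year 1 is given. For each transition, use the conditional probability from the current state:
P(dormant | dormant) = 1/2; P(dormant | dormant) = 1/2; P(dormant | dormant) = 1/2.
P = 1/2 × 1/2 × 1/2 = 1/8.

1/8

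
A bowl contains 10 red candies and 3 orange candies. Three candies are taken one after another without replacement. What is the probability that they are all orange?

1/286

P = 3/13 × 2/12 × 1/11 = 6/1716 = 1/286.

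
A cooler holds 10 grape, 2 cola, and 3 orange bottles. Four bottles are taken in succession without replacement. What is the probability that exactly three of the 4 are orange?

One ordering (orange drawn first) has probability 3/15 × 2/14 × 1/13 × 12/12 = 72/32760 = 1/455.
There are C(4,3) = 4 such orderings, each equally likely, so P = 4 × 1/455 = 4/455.

4/455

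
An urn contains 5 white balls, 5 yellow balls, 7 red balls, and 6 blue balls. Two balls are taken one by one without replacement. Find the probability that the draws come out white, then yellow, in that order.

Multiply the probability of each draw given the previous ones:
P = 5/23 × 5/22 = 25/506.

25/506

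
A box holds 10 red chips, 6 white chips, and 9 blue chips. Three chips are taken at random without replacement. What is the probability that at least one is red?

P(no red) = 15/25 × 14/24 × 13/23 = 2730/13800 = 91/460.
P(at least one) = 1 − 91/460 = 369/460.

369/460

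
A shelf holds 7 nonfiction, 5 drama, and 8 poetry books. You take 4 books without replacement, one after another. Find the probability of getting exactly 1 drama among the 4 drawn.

One ordering (drama drawn first) has probability 5/20 × 15/19 × 14/18 × 13/17 = 13650/116280 = 455/3876.
There are C(4,1) = 4 such orderings, each equally likely, so P = 4 × 455/3876 = 455/969.

455/969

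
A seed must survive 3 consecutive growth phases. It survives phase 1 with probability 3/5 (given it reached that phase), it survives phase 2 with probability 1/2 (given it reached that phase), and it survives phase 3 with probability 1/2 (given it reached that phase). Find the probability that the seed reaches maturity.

The events are sequential, so multiply the conditional probabilities:
P = 3/5 × 1/2 × 1/2 = 3/20.

3/20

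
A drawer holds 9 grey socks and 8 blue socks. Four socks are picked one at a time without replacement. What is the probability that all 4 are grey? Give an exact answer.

P = 9/17 × 8/16 × 7/15 × 6/14 = 3024/57120 = 9/170.

9/170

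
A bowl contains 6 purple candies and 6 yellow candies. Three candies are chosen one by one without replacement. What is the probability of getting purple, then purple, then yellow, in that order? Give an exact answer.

Each draw changes the counts, so multiply the conditional probabilities along the sequence:
P = 6/12 × 5/11 × 6/10 = 180/1320 = 3/22.

3/22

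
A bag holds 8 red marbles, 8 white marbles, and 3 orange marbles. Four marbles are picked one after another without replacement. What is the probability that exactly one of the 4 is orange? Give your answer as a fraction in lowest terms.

One ordering (orange drawn first) has probability 3/19 × 16/18 × 15/17 × 14/16 = 10080/93024 = 35/323.
There are C(4,1) = 4 such orderings, each equally likely, so P = 4 × 35/323 = 140/323.

140/323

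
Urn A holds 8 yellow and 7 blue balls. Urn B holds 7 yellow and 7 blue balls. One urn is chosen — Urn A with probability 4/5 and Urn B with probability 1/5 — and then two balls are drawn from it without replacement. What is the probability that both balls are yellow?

253/975

From Urn A: P(both yellow) = (8/15)(7/14) = 4/15.
From Urn B: P(both yellow) = (7/14)(6/13) = 3/13.
Total probability = (4/5)(4/15) + (1/5)(3/13) = 253/975.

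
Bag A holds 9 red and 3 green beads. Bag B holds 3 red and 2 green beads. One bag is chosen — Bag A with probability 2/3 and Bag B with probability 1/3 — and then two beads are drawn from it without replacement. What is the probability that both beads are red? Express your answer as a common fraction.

51/110

From Bag A: P(both red) = (9/12)(8/11) = 6/11.
From Bag B: P(both red) = (3/5)(2/4) = 3/10.
Total probability = (2/3)(6/11) + (1/3)(3/10) = 51/110.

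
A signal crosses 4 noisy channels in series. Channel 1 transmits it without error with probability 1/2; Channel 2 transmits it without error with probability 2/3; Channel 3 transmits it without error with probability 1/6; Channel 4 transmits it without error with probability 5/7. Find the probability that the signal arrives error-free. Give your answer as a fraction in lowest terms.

Multiplying along the chain,
P = 1/2 × 2/3 × 1/6 × 5/7 = 10/252 = 5/126.

5/126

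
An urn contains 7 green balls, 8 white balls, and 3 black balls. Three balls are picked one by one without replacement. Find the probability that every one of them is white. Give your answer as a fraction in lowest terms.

7/102

P(every draw is white) = 8/18 × 7/17 × 6/16 = 336/4896 = 7/102.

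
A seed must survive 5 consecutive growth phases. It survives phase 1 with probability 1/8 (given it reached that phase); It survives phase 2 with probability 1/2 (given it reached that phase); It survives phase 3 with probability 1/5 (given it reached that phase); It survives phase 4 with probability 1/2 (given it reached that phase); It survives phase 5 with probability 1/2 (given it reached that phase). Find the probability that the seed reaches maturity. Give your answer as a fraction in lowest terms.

Multiplying along the chain,
P = 1/8 × 1/2 × 1/5 × 1/2 × 1/2 = 1/320.

1/320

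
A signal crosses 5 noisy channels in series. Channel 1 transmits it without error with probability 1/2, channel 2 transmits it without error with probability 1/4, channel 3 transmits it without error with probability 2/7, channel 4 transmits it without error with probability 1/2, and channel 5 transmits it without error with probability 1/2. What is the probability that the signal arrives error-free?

1/112

The events are sequential, so multiply the conditional probabilities:
P = 1/2 × 1/4 × 2/7 × 1/2 × 1/2 = 2/224 = 1/112.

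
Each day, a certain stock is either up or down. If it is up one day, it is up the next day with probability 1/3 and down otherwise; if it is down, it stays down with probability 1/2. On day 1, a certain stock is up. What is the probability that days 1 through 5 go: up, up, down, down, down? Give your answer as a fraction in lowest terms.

Day 1 is given. For each transition, use the conditional probability from the current state:
P(up | up) = 1/3; P(down | up) = 2/3; P(down | down) = 1/2; P(down | down) = 1/2.
P = 1/3 × 2/3 × 1/2 × 1/2 = 2/36 = 1/18.

1/18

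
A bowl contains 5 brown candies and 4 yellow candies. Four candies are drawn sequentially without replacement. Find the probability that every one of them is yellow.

1/126

P(all yellow) = 4/9 × 3/8 × 2/7 × 1/6 = 24/3024 = 1/126.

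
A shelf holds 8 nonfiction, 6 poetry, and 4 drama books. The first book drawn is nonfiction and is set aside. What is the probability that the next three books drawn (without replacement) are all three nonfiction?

7/136

After the first draw, 7 of the remaining 17 books are nonfiction.
P = 7/17 × 6/16 × 5/15 = 210/4080 = 7/136.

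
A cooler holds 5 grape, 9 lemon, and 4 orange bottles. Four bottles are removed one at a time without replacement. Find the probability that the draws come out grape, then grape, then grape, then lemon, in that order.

1/136

Multiply the probability of each draw given the previous ones:
P = 5/18 × 4/17 × 3/16 × 9/15 = 540/73440 = 1/136.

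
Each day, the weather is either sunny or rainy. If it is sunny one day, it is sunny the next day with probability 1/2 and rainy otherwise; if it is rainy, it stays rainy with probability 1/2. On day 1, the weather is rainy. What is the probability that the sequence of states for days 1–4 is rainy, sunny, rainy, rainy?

Day 1 is given. For each transition, use the conditional probability from the current state:
P(sunny | rainy) = 1/2; P(rainy | sunny) = 1/2; P(rainy | rainy) = 1/2.
P = 1/2 × 1/2 × 1/2 = 1/8.

1/8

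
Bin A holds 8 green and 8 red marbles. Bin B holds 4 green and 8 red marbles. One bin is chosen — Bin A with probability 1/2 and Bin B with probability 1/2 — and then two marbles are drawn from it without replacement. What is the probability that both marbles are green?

107/660

From Bin A: P(both green) = (8/16)(7/15) = 7/30.
From Bin B: P(both green) = (4/12)(3/11) = 1/11.
Total probability = (1/2)(7/30) + (1/2)(1/11) = 107/660.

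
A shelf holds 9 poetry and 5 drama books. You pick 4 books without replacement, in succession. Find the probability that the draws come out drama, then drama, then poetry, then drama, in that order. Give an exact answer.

45/2002

Multiply the probability of each draw given the previous ones:
P = 5/14 × 4/13 × 9/12 × 3/11 = 540/24024 = 45/2002.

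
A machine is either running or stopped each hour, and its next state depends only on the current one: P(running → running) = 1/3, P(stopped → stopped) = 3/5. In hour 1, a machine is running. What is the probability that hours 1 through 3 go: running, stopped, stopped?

Hour 1 is given. For each transition, use the conditional probability from the current state:
P(stopped | running) = 2/3; P(stopped | stopped) = 3/5.
P = 2/3 × 3/5 = 6/15 = 2/5.

2/5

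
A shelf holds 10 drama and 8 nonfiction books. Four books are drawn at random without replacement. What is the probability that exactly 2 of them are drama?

One ordering (drama drawn first) has probability 10/18 × 9/17 × 8/16 × 7/15 = 5040/73440 = 7/102.
There are C(4,2) = 6 such orderings, each equally likely, so P = 6 × 7/102 = 7/17.

7/17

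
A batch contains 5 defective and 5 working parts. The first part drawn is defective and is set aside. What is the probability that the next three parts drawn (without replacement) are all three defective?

1/21

After the first draw, 4 of the remaining 9 parts are defective.
P = 4/9 × 3/8 × 2/7 = 24/504 = 1/21.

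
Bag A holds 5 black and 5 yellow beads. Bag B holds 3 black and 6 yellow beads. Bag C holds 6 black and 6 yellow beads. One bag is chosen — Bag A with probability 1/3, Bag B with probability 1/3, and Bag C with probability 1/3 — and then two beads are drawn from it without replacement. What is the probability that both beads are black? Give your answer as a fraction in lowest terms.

211/1188

From Bag A: P(both black) = (5/10)(4/9) = 2/9.
From Bag B: P(both black) = (3/9)(2/8) = 1/12.
From Bag C: P(both black) = (6/12)(5/11) = 5/22.
Total probability = (1/3)(2/9) + (1/3)(1/12) + (1/3)(5/22) = 211/1188.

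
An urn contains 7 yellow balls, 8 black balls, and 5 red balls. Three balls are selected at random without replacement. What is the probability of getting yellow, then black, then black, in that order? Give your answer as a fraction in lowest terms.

Each draw changes the counts, so multiply the conditional probabilities along the sequence:
P = 7/20 × 8/19 × 7/18 = 392/6840 = 49/855.

49/855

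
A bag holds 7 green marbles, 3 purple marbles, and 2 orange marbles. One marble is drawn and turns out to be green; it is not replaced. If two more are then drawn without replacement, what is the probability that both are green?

After the first draw, 6 of the remaining 11 marbles are green.
P = 6/11 × 5/10 = 30/110 = 3/11.

3/11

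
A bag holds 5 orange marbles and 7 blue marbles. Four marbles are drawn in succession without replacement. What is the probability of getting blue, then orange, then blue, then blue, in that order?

Each draw changes the counts, so multiply the conditional probabilities along the sequence:
P = 7/12 × 5/11 × 6/10 × 5/9 = 1050/11880 = 35/396.

35/396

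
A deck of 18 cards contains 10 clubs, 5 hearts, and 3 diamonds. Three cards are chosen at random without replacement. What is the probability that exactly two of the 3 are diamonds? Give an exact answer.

One ordering (diamonds drawn first) has probability 3/18 × 2/17 × 15/16 = 90/4896 = 5/272.
There are C(3,2) = 3 such orderings, each equally likely, so P = 3 × 5/272 = 15/272.

15/272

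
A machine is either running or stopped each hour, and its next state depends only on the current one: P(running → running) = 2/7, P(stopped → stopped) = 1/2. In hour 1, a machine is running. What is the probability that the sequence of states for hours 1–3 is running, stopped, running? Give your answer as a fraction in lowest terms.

Hour 1 is given. For each transition, use the conditional probability from the current state:
P(stopped | running) = 5/7; P(running | stopped) = 1/2.
P = 5/7 × 1/2 = 5/14.

5/14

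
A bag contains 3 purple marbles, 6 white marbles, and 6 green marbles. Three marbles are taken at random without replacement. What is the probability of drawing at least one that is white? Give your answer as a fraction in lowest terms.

P(no white) = 9/15 × 8/14 × 7/13 = 504/2730 = 12/65.
P(at least one) = 1 − 12/65 = 53/65.

53/65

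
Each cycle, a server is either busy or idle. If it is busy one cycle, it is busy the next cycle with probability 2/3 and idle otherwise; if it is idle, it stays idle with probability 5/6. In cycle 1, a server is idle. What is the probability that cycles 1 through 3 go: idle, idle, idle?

25/36

Cycle 1 is given. For each transition, use the conditional probability from the current state:
P(idle | idle) = 5/6; P(idle | idle) = 5/6.
P = 5/6 × 5/6 = 25/36.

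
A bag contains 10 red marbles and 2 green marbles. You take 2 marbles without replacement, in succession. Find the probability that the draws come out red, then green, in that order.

5/33

Each draw changes the counts, so multiply the conditional probabilities along the sequence:
P = 10/12 × 2/11 = 20/132 = 5/33.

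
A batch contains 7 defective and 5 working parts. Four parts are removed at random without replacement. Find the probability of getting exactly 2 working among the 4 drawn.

14/33

One ordering (working drawn first) has probability 5/12 × 4/11 × 7/10 × 6/9 = 840/11880 = 7/99.
There are C(4,2) = 6 such orderings, each equally likely, so P = 6 × 7/99 = 14/33.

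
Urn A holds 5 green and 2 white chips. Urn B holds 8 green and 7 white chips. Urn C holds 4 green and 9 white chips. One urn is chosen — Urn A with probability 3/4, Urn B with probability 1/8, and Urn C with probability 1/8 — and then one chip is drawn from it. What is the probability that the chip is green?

From Urn A: P(green) = 5/7.
From Urn B: P(green) = 8/15.
From Urn C: P(green) = 4/13.
Total probability = (3/4)(5/7) + (1/8)(8/15) + (1/8)(4/13) = 3499/5460.

3499/5460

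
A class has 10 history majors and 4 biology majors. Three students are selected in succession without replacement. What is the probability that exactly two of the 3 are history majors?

45/91

One ordering (history majors drawn first) has probability 10/14 × 9/13 × 4/12 = 360/2184 = 15/91.
There are C(3,2) = 3 such orderings, each equally likely, so P = 3 × 15/91 = 45/91.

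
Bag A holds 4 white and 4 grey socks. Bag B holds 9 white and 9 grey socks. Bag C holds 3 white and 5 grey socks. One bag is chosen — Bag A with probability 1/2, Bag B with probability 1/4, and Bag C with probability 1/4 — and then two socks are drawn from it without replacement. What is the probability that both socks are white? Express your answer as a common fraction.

367/1904

From Bag A: P(both white) = (4/8)(3/7) = 3/14.
From Bag B: P(both white) = (9/18)(8/17) = 4/17.
From Bag C: P(both white) = (3/8)(2/7) = 3/28.
Total probability = (1/2)(3/14) + (1/4)(4/17) + (1/4)(3/28) = 367/1904.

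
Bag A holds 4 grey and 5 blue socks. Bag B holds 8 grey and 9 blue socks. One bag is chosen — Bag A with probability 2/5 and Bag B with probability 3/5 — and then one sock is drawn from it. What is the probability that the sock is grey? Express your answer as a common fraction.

From Bag A: P(grey) = 4/9.
From Bag B: P(grey) = 8/17.
Total probability = (2/5)(4/9) + (3/5)(8/17) = 352/765.

352/765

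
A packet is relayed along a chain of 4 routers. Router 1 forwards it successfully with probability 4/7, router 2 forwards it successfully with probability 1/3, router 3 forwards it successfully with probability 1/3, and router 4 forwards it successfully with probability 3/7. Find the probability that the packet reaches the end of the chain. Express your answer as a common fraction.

4/147

Each stage is reached only if all earlier stages succeed, so
P = 4/7 × 1/3 × 1/3 × 3/7 = 12/441 = 4/147.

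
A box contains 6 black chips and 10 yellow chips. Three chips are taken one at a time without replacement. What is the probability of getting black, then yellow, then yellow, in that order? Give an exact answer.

9/56

Multiply the probability of each draw given the previous ones:
P = 6/16 × 10/15 × 9/14 = 540/3360 = 9/56.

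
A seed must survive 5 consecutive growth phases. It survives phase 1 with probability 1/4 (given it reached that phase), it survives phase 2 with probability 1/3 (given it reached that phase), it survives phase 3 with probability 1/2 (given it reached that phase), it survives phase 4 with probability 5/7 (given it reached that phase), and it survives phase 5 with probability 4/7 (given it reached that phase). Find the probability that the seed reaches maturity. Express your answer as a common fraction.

5/294

The events are sequential, so multiply the conditional probabilities:
P = 1/4 × 1/3 × 1/2 × 5/7 × 4/7 = 20/1176 = 5/294.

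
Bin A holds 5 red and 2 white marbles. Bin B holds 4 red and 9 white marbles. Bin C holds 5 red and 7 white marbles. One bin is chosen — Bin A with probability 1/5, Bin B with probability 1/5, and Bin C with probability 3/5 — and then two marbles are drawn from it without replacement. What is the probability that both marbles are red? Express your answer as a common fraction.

3026/15015

From Bin A: P(both red) = (5/7)(4/6) = 10/21.
From Bin B: P(both red) = (4/13)(3/12) = 1/13.
From Bin C: P(both red) = (5/12)(4/11) = 5/33.
Total probability = (1/5)(10/21) + (1/5)(1/13) + (3/5)(5/33) = 3026/15015.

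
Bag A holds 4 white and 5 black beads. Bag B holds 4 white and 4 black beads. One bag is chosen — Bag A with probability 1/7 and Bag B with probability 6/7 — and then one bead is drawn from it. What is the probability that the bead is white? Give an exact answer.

31/63

From Bag A: P(white) = 4/9.
From Bag B: P(white) = 4/8.
Total probability = (1/7)(4/9) + (6/7)(4/8) = 31/63.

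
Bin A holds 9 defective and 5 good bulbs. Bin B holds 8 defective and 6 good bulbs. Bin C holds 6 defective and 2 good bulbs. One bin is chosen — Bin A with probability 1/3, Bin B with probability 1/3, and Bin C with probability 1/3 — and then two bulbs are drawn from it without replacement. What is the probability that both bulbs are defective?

451/1092

From Bin A: P(both defective) = (9/14)(8/13) = 36/91.
From Bin B: P(both defective) = (8/14)(7/13) = 4/13.
From Bin C: P(both defective) = (6/8)(5/7) = 15/28.
Total probability = (1/3)(36/91) + (1/3)(4/13) + (1/3)(15/28) = 451/1092.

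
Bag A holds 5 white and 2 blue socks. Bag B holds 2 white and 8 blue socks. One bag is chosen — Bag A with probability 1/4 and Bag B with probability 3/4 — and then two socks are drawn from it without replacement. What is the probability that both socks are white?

19/140

From Bag A: P(both white) = (5/7)(4/6) = 10/21.
From Bag B: P(both white) = (2/10)(1/9) = 1/45.
Total probability = (1/4)(10/21) + (3/4)(1/45) = 19/140.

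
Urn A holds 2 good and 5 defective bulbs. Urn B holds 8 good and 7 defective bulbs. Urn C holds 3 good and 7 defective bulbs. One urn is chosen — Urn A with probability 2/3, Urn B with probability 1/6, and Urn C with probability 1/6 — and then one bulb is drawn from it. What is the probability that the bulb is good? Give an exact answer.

From Urn A: P(good) = 2/7.
From Urn B: P(good) = 8/15.
From Urn C: P(good) = 3/10.
Total probability = (2/3)(2/7) + (1/6)(8/15) + (1/6)(3/10) = 83/252.

83/252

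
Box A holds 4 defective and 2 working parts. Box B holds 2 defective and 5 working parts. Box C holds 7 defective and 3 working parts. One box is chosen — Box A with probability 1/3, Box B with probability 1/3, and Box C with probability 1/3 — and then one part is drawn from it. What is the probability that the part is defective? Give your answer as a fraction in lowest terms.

347/630

From Box A: P(defective) = 4/6.
From Box B: P(defective) = 2/7.
From Box C: P(defective) = 7/10.
Total probability = (1/3)(4/6) + (1/3)(2/7) + (1/3)(7/10) = 347/630.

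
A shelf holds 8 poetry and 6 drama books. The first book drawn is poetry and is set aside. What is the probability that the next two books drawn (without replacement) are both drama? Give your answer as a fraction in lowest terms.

5/26

With the first book removed, 6 drama remain out of 13.
P = 6/13 × 5/12 = 30/156 = 5/26.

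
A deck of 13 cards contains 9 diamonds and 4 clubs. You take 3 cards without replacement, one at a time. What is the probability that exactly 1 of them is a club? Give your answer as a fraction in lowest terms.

One ordering (a club drawn first) has probability 4/13 × 9/12 × 8/11 = 288/1716 = 24/143.
There are C(3,1) = 3 such orderings, each equally likely, so P = 3 × 24/143 = 72/143.

72/143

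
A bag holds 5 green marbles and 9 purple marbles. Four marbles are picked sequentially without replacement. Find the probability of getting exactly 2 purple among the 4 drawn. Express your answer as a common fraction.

360/1001

One ordering (purple drawn first) has probability 9/14 × 8/13 × 5/12 × 4/11 = 1440/24024 = 60/1001.
There are C(4,2) = 6 such orderings, each equally likely, so P = 6 × 60/1001 = 360/1001.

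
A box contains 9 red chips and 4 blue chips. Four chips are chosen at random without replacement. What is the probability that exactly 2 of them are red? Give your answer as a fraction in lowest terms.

One ordering (red drawn first) has probability 9/13 × 8/12 × 4/11 × 3/10 = 864/17160 = 36/715.
There are C(4,2) = 6 such orderings, each equally likely, so P = 6 × 36/715 = 216/715.

216/715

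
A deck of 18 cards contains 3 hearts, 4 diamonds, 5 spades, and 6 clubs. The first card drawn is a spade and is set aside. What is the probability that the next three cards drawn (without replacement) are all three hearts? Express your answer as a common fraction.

1/680

With the first card removed, 3 hearts remain out of 17.
P = 3/17 × 2/16 × 1/15 = 6/4080 = 1/680.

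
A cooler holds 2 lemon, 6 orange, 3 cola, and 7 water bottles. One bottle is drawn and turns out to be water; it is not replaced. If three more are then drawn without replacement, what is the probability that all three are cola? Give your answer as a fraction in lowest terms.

After the first draw, 3 of the remaining 17 bottles are cola.
P = 3/17 × 2/16 × 1/15 = 6/4080 = 1/680.

1/680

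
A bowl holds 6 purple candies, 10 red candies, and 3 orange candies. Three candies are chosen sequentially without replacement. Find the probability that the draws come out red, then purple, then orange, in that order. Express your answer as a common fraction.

Multiply the probability of each draw given the previous ones:
P = 10/19 × 6/18 × 3/17 = 180/5814 = 10/323.

10/323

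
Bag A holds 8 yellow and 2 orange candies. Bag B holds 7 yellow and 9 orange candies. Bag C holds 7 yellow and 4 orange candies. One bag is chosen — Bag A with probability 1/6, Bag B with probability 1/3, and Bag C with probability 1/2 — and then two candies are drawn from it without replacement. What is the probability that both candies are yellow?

4193/11880

From Bag A: P(both yellow) = (8/10)(7/9) = 28/45.
From Bag B: P(both yellow) = (7/16)(6/15) = 7/40.
From Bag C: P(both yellow) = (7/11)(6/10) = 21/55.
Total probability = (1/6)(28/45) + (1/3)(7/40) + (1/2)(21/55) = 4193/11880.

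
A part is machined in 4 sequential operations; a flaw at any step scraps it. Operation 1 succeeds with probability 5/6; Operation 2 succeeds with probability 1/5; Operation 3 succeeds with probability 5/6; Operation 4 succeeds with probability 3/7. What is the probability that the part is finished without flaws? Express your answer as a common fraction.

Multiplying along the chain,
P = 5/6 × 1/5 × 5/6 × 3/7 = 75/1260 = 5/84.

5/84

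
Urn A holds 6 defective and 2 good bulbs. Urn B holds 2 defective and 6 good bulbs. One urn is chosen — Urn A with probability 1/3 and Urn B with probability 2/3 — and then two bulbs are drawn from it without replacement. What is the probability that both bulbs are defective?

From Urn A: P(both defective) = (6/8)(5/7) = 15/28.
From Urn B: P(both defective) = (2/8)(1/7) = 1/28.
Total probability = (1/3)(15/28) + (2/3)(1/28) = 17/84.

17/84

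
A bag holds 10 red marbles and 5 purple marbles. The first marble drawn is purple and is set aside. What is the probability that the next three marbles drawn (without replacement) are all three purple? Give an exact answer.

1/91

With the first marble removed, 4 purple remain out of 14.
P = 4/14 × 3/13 × 2/12 = 24/2184 = 1/91.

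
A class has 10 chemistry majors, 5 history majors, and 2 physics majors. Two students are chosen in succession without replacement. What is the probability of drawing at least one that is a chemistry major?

115/136

P(no chemistry majors) = 7/17 × 6/16 = 42/272 = 21/136.
P(at least one) = 1 − 21/136 = 115/136.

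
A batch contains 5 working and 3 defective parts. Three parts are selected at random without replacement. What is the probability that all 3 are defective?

1/56

P(all defective) = 3/8 × 2/7 × 1/6 = 6/336 = 1/56.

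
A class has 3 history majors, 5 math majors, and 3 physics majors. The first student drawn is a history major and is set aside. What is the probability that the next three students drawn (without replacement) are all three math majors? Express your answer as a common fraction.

1/12

With the first student removed, 5 math majors remain out of 10.
P = 5/10 × 4/9 × 3/8 = 60/720 = 1/12.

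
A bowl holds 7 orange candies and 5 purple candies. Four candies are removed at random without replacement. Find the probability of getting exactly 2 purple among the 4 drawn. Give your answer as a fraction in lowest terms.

One ordering (purple drawn first) has probability 5/12 × 4/11 × 7/10 × 6/9 = 840/11880 = 7/99.
There are C(4,2) = 6 such orderings, each equally likely, so P = 6 × 7/99 = 14/33.

14/33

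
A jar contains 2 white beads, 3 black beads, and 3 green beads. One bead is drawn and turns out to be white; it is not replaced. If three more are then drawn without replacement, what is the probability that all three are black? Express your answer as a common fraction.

After the first draw, 3 of the remaining 7 beads are black.
P = 3/7 × 2/6 × 1/5 = 6/210 = 1/35.

1/35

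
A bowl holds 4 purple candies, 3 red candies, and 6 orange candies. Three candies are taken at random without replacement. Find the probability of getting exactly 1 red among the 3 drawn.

135/286

One ordering (red drawn first) has probability 3/13 × 10/12 × 9/11 = 270/1716 = 45/286.
There are C(3,1) = 3 such orderings, each equally likely, so P = 3 × 45/286 = 135/286.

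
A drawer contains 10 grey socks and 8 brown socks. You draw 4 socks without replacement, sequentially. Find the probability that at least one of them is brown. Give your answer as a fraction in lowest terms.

P(no brown) = 10/18 × 9/17 × 8/16 × 7/15 = 5040/73440 = 7/102.
P(at least one) = 1 − 7/102 = 95/102.

95/102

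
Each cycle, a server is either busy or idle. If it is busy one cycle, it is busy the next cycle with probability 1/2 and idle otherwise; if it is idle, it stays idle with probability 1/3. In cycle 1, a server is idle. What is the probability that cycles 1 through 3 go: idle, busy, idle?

Cycle 1 is given. For each transition, use the conditional probability from the current state:
P(busy | idle) = 2/3; P(idle | busy) = 1/2.
P = 2/3 × 1/2 = 2/6 = 1/3.

1/3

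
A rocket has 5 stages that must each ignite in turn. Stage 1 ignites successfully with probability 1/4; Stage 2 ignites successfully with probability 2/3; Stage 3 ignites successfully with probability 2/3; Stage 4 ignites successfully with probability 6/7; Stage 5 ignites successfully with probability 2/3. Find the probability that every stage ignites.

Each stage is reached only if all earlier stages succeed, so
P = 1/4 × 2/3 × 2/3 × 6/7 × 2/3 = 48/756 = 4/63.

4/63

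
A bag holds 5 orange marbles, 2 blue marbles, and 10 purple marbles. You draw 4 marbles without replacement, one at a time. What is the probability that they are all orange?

P(every draw is orange) = 5/17 × 4/16 × 3/15 × 2/14 = 120/57120 = 1/476.

1/476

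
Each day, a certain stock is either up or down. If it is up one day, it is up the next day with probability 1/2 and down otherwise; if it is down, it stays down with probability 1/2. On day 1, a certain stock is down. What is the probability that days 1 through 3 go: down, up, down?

1/4

Day 1 is given. For each transition, use the conditional probability from the current state:
P(up | down) = 1/2; P(down | up) = 1/2.
P = 1/2 × 1/2 = 1/4.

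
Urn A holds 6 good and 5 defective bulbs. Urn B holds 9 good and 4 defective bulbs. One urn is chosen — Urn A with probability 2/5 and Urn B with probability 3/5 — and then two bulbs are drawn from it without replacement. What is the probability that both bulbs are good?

From Urn A: P(both good) = (6/11)(5/10) = 3/11.
From Urn B: P(both good) = (9/13)(8/12) = 6/13.
Total probability = (2/5)(3/11) + (3/5)(6/13) = 276/715.

276/715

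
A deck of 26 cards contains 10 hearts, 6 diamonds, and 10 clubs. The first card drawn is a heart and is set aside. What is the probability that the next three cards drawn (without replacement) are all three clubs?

6/115

With the first card removed, 10 clubs remain out of 25.
P = 10/25 × 9/24 × 8/23 = 720/13800 = 6/115.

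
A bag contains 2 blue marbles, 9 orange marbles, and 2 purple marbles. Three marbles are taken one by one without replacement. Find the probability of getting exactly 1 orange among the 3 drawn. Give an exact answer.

27/143

One ordering (orange drawn first) has probability 9/13 × 4/12 × 3/11 = 108/1716 = 9/143.
There are C(3,1) = 3 such orderings, each equally likely, so P = 3 × 9/143 = 27/143.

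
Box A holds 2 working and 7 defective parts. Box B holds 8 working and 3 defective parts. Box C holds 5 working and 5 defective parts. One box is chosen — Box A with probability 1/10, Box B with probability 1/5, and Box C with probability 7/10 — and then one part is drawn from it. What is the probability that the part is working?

205/396

From Box A: P(working) = 2/9.
From Box B: P(working) = 8/11.
From Box C: P(working) = 5/10.
Total probability = (1/10)(2/9) + (1/5)(8/11) + (7/10)(5/10) = 205/396.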